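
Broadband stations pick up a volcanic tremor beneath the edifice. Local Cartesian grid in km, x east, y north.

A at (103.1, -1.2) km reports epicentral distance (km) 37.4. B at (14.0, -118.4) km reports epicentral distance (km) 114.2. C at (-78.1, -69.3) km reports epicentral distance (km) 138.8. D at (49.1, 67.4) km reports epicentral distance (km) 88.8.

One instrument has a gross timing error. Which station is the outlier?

Solve using three stations at a time. Using A, B, D (subtract circle equations pairwise → linear system) gives (x, y) ≈ (70.1, -18.9).
Distances from that point to each station vs reported:
  A: calculated 37.5 vs reported 37.4 → residual 0.1 km
  B: calculated 114.2 vs reported 114.2 → residual 0.0 km
  C: calculated 156.5 vs reported 138.8 → residual 17.7 km
  D: calculated 88.8 vs reported 88.8 → residual 0.0 km
A, B, D are mutually consistent (residuals ≈ 0); C is off by 17.7 km.

C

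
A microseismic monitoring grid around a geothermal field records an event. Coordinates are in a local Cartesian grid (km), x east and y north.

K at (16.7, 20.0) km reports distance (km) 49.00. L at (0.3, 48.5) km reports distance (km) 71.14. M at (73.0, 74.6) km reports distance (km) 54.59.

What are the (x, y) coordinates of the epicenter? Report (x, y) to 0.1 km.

x ≈ 65.7 km, y ≈ 20.5 km

Circle about each station: (x − 16.7)² + (y − 20.0)² = 49.00²; (x − 0.3)² + (y − 48.5)² = 71.14²; (x − 73.0)² + (y − 74.6)² = 54.59².
Subtracting pairs of circle equations eliminates x²+y² and gives linear equations (the radical axes):
-32.8 x + 57.0 y = -986.45
112.6 x + 109.2 y = 9636.20
Solving the 2×2 system: x ≈ 65.7, y ≈ 20.5 km.
Check against K (with the unrounded x, y): √((x − 16.7)²+(y − 20.0)²) = 49.00 ≈ 49.00 km. ✓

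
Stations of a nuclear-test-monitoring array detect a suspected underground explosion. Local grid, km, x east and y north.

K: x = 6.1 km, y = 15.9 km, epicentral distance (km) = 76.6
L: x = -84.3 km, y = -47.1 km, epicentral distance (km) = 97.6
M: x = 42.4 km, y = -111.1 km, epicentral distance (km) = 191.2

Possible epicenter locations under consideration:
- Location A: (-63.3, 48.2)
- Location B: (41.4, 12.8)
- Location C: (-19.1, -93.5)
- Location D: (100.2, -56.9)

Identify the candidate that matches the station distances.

Location A

For each candidate, compare |candidate − station| to the reported distance:
Location A: residuals K 0.1, L 0.0, M 0.0 → max 0.1 km
Location B: residuals K 41.2, L 41.6, M 67.3 → max 67.3 km
Location C: residuals K 35.7, L 17.6, M 127.2 → max 127.2 km
Location D: residuals K 42.4, L 87.2, M 112.0 → max 112.0 km
Only Location A has all residuals ≈ 0.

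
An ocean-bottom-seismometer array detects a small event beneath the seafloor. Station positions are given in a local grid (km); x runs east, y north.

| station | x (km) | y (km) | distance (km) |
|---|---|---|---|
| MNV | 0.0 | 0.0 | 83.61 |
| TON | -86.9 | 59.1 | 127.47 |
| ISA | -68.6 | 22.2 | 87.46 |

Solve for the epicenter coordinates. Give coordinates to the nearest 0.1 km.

Circle about each station: x² + y² = 83.61²; (x + 86.9)² + (y − 59.1)² = 127.47²; (x + 68.6)² + (y − 22.2)² = 87.46².
Subtracting the MNV equation from the TON and ISA equations removes the quadratic terms:
-173.8 x + 118.2 y = 1786.45
-137.2 x + 44.4 y = 4540.18
Solving the 2×2 system: x ≈ -53.8, y ≈ -64.0 km.

x ≈ -53.8 km, y ≈ -64.0 km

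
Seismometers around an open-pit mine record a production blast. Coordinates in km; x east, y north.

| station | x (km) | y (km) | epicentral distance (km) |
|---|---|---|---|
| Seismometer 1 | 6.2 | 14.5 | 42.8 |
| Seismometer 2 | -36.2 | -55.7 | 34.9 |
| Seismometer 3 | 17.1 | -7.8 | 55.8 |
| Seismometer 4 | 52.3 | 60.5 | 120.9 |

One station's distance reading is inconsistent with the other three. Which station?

Solve using three stations at a time. Using Seismometer 2, Seismometer 3, Seismometer 4 (subtract circle equations pairwise → linear system) gives (x, y) ≈ (-37.1, -20.8).
Distances from that point to each station vs reported:
  Seismometer 1: calculated 55.9 vs reported 42.8 → residual 13.1 km
  Seismometer 2: calculated 34.9 vs reported 34.9 → residual 0.0 km
  Seismometer 3: calculated 55.8 vs reported 55.8 → residual 0.0 km
  Seismometer 4: calculated 120.9 vs reported 120.9 → residual 0.0 km
Seismometer 2, Seismometer 3, Seismometer 4 are mutually consistent (residuals ≈ 0); Seismometer 1 is off by 13.1 km.

Seismometer 1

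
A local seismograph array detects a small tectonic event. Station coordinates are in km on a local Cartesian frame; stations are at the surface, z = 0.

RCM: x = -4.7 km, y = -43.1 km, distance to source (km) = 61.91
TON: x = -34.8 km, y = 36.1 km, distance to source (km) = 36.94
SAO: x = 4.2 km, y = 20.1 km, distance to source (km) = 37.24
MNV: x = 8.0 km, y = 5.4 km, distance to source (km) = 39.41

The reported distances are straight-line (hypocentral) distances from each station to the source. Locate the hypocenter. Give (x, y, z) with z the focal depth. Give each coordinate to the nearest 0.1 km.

(-22.6, 11.0, 24.2)

Each station gives a sphere (x−x_i)² + (y−y_i)² + z² = d_i² (stations at z=0).
Subtracting the RCM sphere from TON and SAO: z² cancels, leaving linear equations in x and y:
-60.2 x + 158.4 y = 3102.83
17.8 x + 126.4 y = 987.98
Solving: x ≈ -22.601, y ≈ 10.999 km (keep extra digits for the depth step; rounded: -22.6, 11.0).
Then from the RCM sphere: z² = 61.91² − (x + 4.7)² − (y + 43.1)² with x = -22.601, y = 10.999, so z ≈ 24.201 ≈ 24.2 km.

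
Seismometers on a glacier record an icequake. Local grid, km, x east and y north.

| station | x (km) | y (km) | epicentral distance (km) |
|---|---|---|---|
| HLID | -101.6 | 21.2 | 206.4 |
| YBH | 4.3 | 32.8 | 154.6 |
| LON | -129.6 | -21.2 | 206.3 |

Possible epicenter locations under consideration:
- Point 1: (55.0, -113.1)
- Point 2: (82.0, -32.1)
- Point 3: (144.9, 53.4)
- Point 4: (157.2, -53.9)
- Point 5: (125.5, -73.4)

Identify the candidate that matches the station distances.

For each candidate, compare |candidate − station| to the reported distance:
Point 1: residuals HLID 0.1, YBH 0.1, LON 0.1 → max 0.1 km
Point 2: residuals HLID 15.2, YBH 53.4, LON 5.6 → max 53.4 km
Point 3: residuals HLID 42.2, YBH 12.5, LON 78.2 → max 78.2 km
Point 4: residuals HLID 63.1, YBH 21.2, LON 82.4 → max 82.4 km
Point 5: residuals HLID 39.6, YBH 6.5, LON 54.1 → max 54.1 km
Only Point 1 has all residuals ≈ 0.

Point 1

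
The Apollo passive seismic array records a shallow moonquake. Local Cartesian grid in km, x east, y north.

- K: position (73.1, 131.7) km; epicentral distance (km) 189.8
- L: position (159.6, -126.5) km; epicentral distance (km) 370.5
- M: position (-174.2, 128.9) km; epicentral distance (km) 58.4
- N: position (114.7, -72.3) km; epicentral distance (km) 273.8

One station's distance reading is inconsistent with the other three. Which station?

Solve using three stations at a time. Using K, L, M (subtract circle equations pairwise → linear system) gives (x, y) ≈ (-116.4, 120.7).
Distances from that point to each station vs reported:
  K: calculated 189.8 vs reported 189.8 → residual 0.0 km
  L: calculated 370.5 vs reported 370.5 → residual 0.0 km
  M: calculated 58.4 vs reported 58.4 → residual 0.0 km
  N: calculated 301.1 vs reported 273.8 → residual 27.3 km
K, L, M are mutually consistent (residuals ≈ 0); N is off by 27.3 km.

N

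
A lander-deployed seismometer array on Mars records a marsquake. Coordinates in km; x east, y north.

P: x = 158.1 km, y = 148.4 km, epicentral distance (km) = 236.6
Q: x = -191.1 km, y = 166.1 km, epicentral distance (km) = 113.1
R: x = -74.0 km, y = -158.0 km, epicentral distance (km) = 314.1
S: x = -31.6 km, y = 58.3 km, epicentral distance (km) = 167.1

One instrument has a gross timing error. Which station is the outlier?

Solve using three stations at a time. Using P, Q, R (subtract circle equations pairwise → linear system) gives (x, y) ≈ (-78.4, 156.1).
Distances from that point to each station vs reported:
  P: calculated 236.6 vs reported 236.6 → residual 0.0 km
  Q: calculated 113.1 vs reported 113.1 → residual 0.0 km
  R: calculated 314.1 vs reported 314.1 → residual 0.0 km
  S: calculated 108.4 vs reported 167.1 → residual 58.7 km
P, Q, R are mutually consistent (residuals ≈ 0); S is off by 58.7 km.

S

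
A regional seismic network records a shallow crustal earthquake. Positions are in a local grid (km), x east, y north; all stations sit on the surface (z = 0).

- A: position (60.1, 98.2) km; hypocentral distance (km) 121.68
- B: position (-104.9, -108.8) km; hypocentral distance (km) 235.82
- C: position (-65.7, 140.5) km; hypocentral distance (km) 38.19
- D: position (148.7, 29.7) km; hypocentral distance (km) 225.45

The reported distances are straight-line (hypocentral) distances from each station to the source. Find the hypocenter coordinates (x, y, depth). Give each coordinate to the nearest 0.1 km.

x ≈ -55.7 km, y ≈ 119.8 km, depth ≈ 30.5 km

Each station gives a sphere (x−x_i)² + (y−y_i)² + z² = d_i² (stations at z=0).
Subtracting the A sphere from B and C: z² cancels, leaving linear equations in x and y:
-330.0 x − 414.0 y = -31218.85
-251.6 x + 84.6 y = 24149.04
Solving: x ≈ -55.698, y ≈ 119.805 km (keep extra digits for the depth step; rounded: -55.7, 119.8).
Then from the A sphere: z² = 121.68² − (x − 60.1)² − (y − 98.2)² with x = -55.698, y = 119.805, so z ≈ 30.497 ≈ 30.5 km.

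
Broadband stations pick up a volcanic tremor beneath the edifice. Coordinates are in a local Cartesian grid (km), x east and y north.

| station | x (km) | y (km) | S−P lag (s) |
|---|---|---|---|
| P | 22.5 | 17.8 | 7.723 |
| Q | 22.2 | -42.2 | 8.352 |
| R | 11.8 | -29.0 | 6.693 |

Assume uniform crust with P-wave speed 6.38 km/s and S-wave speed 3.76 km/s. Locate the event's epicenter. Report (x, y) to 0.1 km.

Distance from S−P lag: d = Δt · v_P v_S / (v_P − v_S) = Δt · (6.38·3.76)/(6.38−3.76) ≈ 9.1560·Δt.
So d_P = 70.71, d_Q = 76.47, d_R = 61.28 km.
Circle about each station: (x − 22.5)² + (y − 17.8)² = 70.71²; (x − 22.2)² + (y + 42.2)² = 76.47²; (x − 11.8)² + (y + 29.0)² = 61.28².
Subtracting pairs of circle equations eliminates x²+y² and gives linear equations (the radical axes):
-0.6 x − 120.0 y = 602.83
-21.4 x − 93.6 y = 1401.82
Solving the 2×2 system: x ≈ -44.5, y ≈ -4.8 km.
Check against P (with the unrounded x, y): √((x − 22.5)²+(y − 17.8)²) = 70.72 ≈ 70.71 km. ✓

-44.5 km east, -4.8 km north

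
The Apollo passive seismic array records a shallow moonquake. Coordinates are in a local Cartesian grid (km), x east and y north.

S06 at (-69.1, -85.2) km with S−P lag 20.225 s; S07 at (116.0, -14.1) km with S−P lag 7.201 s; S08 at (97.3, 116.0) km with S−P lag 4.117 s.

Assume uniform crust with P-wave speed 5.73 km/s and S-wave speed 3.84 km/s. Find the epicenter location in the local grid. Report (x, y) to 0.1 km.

Distance from S−P lag: d = Δt · v_P v_S / (v_P − v_S) = Δt · (5.73·3.84)/(5.73−3.84) ≈ 11.6419·Δt.
So d_S06 = 235.46, d_S07 = 83.83, d_S08 = 47.93 km.
Circle about each station: (x + 69.1)² + (y + 85.2)² = 235.46²; (x − 116.0)² + (y + 14.1)² = 83.83²; (x − 97.3)² + (y − 116.0)² = 47.93².
Subtracting pairs of circle equations eliminates x²+y² and gives linear equations (the radical axes):
370.2 x + 142.2 y = 50034.90
332.8 x + 402.4 y = 64033.57
Solving the 2×2 system: x ≈ 108.5, y ≈ 69.4 km.

(108.5, 69.4)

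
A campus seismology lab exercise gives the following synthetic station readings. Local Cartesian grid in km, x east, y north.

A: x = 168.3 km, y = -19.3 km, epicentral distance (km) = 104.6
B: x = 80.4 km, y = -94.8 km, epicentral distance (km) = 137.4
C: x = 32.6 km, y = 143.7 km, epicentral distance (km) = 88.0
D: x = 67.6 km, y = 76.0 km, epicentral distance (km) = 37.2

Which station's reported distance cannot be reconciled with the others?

C

Solve using three stations at a time. Using A, B, D (subtract circle equations pairwise → linear system) gives (x, y) ≈ (83.9, 42.6).
Distances from that point to each station vs reported:
  A: calculated 104.6 vs reported 104.6 → residual 0.0 km
  B: calculated 137.4 vs reported 137.4 → residual 0.0 km
  C: calculated 113.4 vs reported 88.0 → residual 25.4 km
  D: calculated 37.2 vs reported 37.2 → residual 0.0 km
A, B, D are mutually consistent (residuals ≈ 0); C is off by 25.4 km.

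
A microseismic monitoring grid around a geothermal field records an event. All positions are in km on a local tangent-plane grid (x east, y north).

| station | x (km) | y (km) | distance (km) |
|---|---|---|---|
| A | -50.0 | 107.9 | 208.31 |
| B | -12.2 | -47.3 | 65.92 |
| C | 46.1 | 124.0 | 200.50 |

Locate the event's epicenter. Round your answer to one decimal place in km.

Circle about each station: (x + 50.0)² + (y − 107.9)² = 208.31²; (x + 12.2)² + (y + 47.3)² = 65.92²; (x − 46.1)² + (y − 124.0)² = 200.50².
Subtracting pairs of circle equations eliminates x²+y² and gives linear equations (the radical axes):
75.6 x − 310.4 y = 27291.33
192.2 x + 32.2 y = 6551.61
Solving the 2×2 system: x ≈ 46.9, y ≈ -76.5 km.

46.9 km east, -76.5 km north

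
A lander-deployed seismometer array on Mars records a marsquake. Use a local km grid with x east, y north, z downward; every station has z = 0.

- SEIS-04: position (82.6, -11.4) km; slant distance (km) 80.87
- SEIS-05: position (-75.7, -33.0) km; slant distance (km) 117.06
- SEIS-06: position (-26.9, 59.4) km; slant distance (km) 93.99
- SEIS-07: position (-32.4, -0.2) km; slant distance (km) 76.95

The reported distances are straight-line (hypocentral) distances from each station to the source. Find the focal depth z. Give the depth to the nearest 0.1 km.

depth ≈ 53.4 km

Each station gives a sphere (x−x_i)² + (y−y_i)² + z² = d_i² (stations at z=0).
Subtracting the SEIS-04 sphere from SEIS-05 and SEIS-06: z² cancels, leaving linear equations in x and y:
-316.6 x − 43.2 y = -7296.32
-219.0 x + 141.6 y = -4994.91
Solving: x ≈ 23.004, y ≈ 0.304 km (keep extra digits for the depth step; rounded: 23.0, 0.3).
Then from the SEIS-04 sphere: z² = 80.87² − (x − 82.6)² − (y + 11.4)² with x = 23.004, y = 0.304, so z ≈ 53.397 ≈ 53.4 km.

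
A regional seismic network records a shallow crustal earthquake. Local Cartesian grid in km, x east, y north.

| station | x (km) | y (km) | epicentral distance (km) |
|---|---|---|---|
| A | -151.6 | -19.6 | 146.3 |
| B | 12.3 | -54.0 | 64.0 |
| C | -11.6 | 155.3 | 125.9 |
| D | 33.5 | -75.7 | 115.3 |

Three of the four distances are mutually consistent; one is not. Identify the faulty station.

Solve using three stations at a time. Using A, C, D (subtract circle equations pairwise → linear system) gives (x, y) ≈ (-13.8, 29.4).
Distances from that point to each station vs reported:
  A: calculated 146.3 vs reported 146.3 → residual 0.0 km
  B: calculated 87.4 vs reported 64.0 → residual 23.4 km
  C: calculated 125.9 vs reported 125.9 → residual 0.0 km
  D: calculated 115.3 vs reported 115.3 → residual 0.0 km
A, C, D are mutually consistent (residuals ≈ 0); B is off by 23.4 km.

B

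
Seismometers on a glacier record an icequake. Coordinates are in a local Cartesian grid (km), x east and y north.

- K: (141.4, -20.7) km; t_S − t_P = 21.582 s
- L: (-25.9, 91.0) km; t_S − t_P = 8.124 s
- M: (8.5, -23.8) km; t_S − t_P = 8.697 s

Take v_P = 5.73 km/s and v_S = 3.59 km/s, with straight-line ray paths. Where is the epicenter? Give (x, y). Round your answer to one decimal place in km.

Distance from S−P lag: d = Δt · v_P v_S / (v_P − v_S) = Δt · (5.73·3.59)/(5.73−3.59) ≈ 9.6125·Δt.
So d_K = 207.46, d_L = 78.09, d_M = 83.60 km.
Circle about each station: (x − 141.4)² + (y + 20.7)² = 207.46²; (x + 25.9)² + (y − 91.0)² = 78.09²; (x − 8.5)² + (y + 23.8)² = 83.60².
Subtracting pairs of circle equations eliminates x²+y² and gives linear equations (the radical axes):
-334.6 x + 223.4 y = 25470.96
-265.8 x − 6.2 y = 16266.93
Solving the 2×2 system: x ≈ -61.7, y ≈ 21.6 km.

(-61.7, 21.6)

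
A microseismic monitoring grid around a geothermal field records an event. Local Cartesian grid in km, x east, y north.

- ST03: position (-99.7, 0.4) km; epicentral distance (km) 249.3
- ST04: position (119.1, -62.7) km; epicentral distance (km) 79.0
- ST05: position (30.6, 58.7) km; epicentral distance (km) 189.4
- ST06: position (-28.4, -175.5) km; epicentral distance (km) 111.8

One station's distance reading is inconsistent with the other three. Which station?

Solve using three stations at a time. Using ST04, ST05, ST06 (subtract circle equations pairwise → linear system) gives (x, y) ≈ (72.0, -126.2).
Distances from that point to each station vs reported:
  ST03: calculated 213.3 vs reported 249.3 → residual 36.0 km
  ST04: calculated 79.0 vs reported 79.0 → residual 0.0 km
  ST05: calculated 189.4 vs reported 189.4 → residual 0.0 km
  ST06: calculated 111.8 vs reported 111.8 → residual 0.0 km
ST04, ST05, ST06 are mutually consistent (residuals ≈ 0); ST03 is off by 36.0 km.

ST03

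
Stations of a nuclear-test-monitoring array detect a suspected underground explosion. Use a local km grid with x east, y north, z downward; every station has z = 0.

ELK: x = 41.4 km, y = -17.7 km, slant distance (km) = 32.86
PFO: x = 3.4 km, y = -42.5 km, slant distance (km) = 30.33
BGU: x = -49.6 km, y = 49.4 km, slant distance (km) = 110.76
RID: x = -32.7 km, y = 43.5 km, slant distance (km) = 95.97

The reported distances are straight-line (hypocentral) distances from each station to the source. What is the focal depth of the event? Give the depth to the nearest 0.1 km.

21.9 km

Each station gives a sphere (x−x_i)² + (y−y_i)² + z² = d_i² (stations at z=0).
Subtracting the ELK sphere from PFO and BGU: z² cancels, leaving linear equations in x and y:
-76.0 x − 49.6 y = -49.57
-182.0 x + 134.2 y = -8314.73
Solving: x ≈ 21.796, y ≈ -32.398 km (keep extra digits for the depth step; rounded: 21.8, -32.4).
Then from the ELK sphere: z² = 32.86² − (x − 41.4)² − (y + 17.7)² with x = 21.796, y = -32.398, so z ≈ 21.896 ≈ 21.9 km.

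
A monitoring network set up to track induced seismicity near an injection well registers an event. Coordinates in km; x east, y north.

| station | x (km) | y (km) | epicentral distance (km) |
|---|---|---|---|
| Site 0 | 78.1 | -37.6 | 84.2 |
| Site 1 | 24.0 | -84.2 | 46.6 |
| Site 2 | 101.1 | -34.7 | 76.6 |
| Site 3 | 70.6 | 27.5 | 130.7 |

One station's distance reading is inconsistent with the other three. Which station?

Solve using three stations at a time. Using Site 1, Site 2, Site 3 (subtract circle equations pairwise → linear system) gives (x, y) ≈ (66.6, -103.2).
Distances from that point to each station vs reported:
  Site 0: calculated 66.6 vs reported 84.2 → residual 17.6 km
  Site 1: calculated 46.7 vs reported 46.6 → residual 0.1 km
  Site 2: calculated 76.6 vs reported 76.6 → residual 0.0 km
  Site 3: calculated 130.7 vs reported 130.7 → residual 0.0 km
Site 1, Site 2, Site 3 are mutually consistent (residuals ≈ 0); Site 0 is off by 17.6 km.

Site 0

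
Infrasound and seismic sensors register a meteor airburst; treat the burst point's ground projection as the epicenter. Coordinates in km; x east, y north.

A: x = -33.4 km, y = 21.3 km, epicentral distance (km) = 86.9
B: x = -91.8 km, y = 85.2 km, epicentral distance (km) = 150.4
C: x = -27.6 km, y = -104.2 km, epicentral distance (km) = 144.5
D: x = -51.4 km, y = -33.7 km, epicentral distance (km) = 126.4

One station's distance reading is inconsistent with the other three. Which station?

Solve using three stations at a time. Using A, B, D (subtract circle equations pairwise → linear system) gives (x, y) ≈ (51.5, 39.7).
Distances from that point to each station vs reported:
  A: calculated 86.9 vs reported 86.9 → residual 0.0 km
  B: calculated 150.4 vs reported 150.4 → residual 0.0 km
  C: calculated 164.2 vs reported 144.5 → residual 19.7 km
  D: calculated 126.4 vs reported 126.4 → residual 0.0 km
A, B, D are mutually consistent (residuals ≈ 0); C is off by 19.7 km.

C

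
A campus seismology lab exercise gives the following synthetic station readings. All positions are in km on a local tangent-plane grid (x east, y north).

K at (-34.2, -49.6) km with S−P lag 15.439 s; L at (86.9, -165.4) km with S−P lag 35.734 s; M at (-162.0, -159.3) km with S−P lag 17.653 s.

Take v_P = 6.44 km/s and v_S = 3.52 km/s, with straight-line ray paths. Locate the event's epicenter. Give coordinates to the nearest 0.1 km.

x ≈ -151.0 km, y ≈ -22.7 km

Distance from S−P lag: d = Δt · v_P v_S / (v_P − v_S) = Δt · (6.44·3.52)/(6.44−3.52) ≈ 7.7633·Δt.
So d_K = 119.86, d_L = 277.41, d_M = 137.05 km.
Circle about each station: (x + 34.2)² + (y + 49.6)² = 119.86²; (x − 86.9)² + (y + 165.4)² = 277.41²; (x + 162.0)² + (y + 159.3)² = 137.05².
Subtracting the K equation from the L and M equations removes the quadratic terms:
242.2 x − 231.6 y = -31310.92
-255.6 x − 219.4 y = 43574.41
Solving the 2×2 system: x ≈ -151.0, y ≈ -22.7 km.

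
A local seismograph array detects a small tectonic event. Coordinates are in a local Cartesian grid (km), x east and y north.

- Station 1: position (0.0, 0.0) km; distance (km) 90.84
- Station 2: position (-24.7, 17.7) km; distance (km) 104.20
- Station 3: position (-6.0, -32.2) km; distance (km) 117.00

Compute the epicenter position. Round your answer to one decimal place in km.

72.9 km east, 54.2 km north

Circle about each station: x² + y² = 90.84²; (x + 24.7)² + (y − 17.7)² = 104.20²; (x + 6.0)² + (y + 32.2)² = 117.00².
Subtracting the Station 1 equation from the Station 2 and Station 3 equations removes the quadratic terms:
-49.4 x + 35.4 y = -1682.35
-12.0 x − 64.4 y = -4364.25
Solving the 2×2 system: x ≈ 72.9, y ≈ 54.2 km.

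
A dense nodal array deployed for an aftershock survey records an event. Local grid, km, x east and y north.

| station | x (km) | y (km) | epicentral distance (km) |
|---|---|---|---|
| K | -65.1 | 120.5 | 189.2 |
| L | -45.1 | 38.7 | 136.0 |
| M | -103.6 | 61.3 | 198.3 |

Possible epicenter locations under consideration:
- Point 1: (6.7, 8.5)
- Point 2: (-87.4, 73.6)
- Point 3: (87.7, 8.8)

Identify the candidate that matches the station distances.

For each candidate, compare |candidate − station| to the reported distance:
Point 1: residuals K 56.2, L 76.0, M 76.0 → max 76.0 km
Point 2: residuals K 137.3, L 81.2, M 178.0 → max 178.0 km
Point 3: residuals K 0.1, L 0.1, M 0.1 → max 0.1 km
Only Point 3 has all residuals ≈ 0.

Point 3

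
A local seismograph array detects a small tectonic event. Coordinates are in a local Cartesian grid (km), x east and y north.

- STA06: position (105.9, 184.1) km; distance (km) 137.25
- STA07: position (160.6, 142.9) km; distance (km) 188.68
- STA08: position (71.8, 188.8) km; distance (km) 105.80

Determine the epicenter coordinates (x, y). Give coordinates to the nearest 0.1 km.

x ≈ -27.8 km, y ≈ 153.1 km

Circle about each station: (x − 105.9)² + (y − 184.1)² = 137.25²; (x − 160.6)² + (y − 142.9)² = 188.68²; (x − 71.8)² + (y − 188.8)² = 105.80².
Subtracting pairs of circle equations eliminates x²+y² and gives linear equations (the radical axes):
109.4 x − 82.4 y = -15657.43
-68.2 x + 9.4 y = 3336.98
Solving the 2×2 system: x ≈ -27.8, y ≈ 153.1 km.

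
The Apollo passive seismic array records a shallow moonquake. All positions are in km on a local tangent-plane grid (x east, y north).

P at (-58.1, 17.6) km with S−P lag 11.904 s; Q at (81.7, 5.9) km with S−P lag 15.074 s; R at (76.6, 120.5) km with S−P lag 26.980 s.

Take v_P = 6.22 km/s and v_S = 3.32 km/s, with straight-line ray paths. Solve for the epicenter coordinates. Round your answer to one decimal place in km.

(-9.0, -51.5)

Distance from S−P lag: d = Δt · v_P v_S / (v_P − v_S) = Δt · (6.22·3.32)/(6.22−3.32) ≈ 7.1208·Δt.
So d_P = 84.77, d_Q = 107.34, d_R = 192.12 km.
Circle about each station: (x + 58.1)² + (y − 17.6)² = 84.77²; (x − 81.7)² + (y − 5.9)² = 107.34²; (x − 76.6)² + (y − 120.5)² = 192.12².
Subtracting the P equation from the Q and R equations removes the quadratic terms:
279.6 x − 23.4 y = -1311.59
269.4 x + 205.8 y = -13021.70
Solving the 2×2 system: x ≈ -9.0, y ≈ -51.5 km.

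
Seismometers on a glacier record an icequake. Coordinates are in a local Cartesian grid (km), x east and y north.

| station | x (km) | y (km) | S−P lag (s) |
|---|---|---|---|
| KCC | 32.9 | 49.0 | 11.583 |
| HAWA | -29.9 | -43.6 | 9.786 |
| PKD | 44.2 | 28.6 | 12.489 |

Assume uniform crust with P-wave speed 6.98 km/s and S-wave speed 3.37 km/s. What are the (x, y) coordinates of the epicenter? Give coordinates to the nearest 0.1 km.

-36.7 km east, 19.8 km north

Distance from S−P lag: d = Δt · v_P v_S / (v_P − v_S) = Δt · (6.98·3.37)/(6.98−3.37) ≈ 6.5160·Δt.
So d_KCC = 75.47, d_HAWA = 63.77, d_PKD = 81.38 km.
Circle about each station: (x − 32.9)² + (y − 49.0)² = 75.47²; (x + 29.9)² + (y + 43.6)² = 63.77²; (x − 44.2)² + (y − 28.6)² = 81.38².
Subtracting the KCC equation from the HAWA and PKD equations removes the quadratic terms:
-125.6 x − 185.2 y = 940.67
22.6 x − 40.8 y = -1638.79
Solving the 2×2 system: x ≈ -36.7, y ≈ 19.8 km.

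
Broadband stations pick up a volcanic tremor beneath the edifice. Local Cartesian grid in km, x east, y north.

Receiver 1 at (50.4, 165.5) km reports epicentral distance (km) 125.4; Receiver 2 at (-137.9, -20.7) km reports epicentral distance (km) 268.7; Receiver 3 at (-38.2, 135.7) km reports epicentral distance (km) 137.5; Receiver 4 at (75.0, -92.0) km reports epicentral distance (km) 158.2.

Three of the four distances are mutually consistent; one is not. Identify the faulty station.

Solve using three stations at a time. Using Receiver 1, Receiver 2, Receiver 4 (subtract circle equations pairwise → linear system) gives (x, y) ≈ (118.3, 60.1).
Distances from that point to each station vs reported:
  Receiver 1: calculated 125.4 vs reported 125.4 → residual 0.0 km
  Receiver 2: calculated 268.7 vs reported 268.7 → residual 0.0 km
  Receiver 3: calculated 173.8 vs reported 137.5 → residual 36.3 km
  Receiver 4: calculated 158.2 vs reported 158.2 → residual 0.0 km
Receiver 1, Receiver 2, Receiver 4 are mutually consistent (residuals ≈ 0); Receiver 3 is off by 36.3 km.

Receiver 3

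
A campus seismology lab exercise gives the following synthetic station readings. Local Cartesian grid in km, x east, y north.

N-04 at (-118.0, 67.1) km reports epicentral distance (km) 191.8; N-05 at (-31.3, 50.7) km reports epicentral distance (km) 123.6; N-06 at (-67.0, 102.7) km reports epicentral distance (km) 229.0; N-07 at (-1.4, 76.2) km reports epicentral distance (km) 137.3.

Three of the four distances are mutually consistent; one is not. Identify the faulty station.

N-06

Solve using three stations at a time. Using N-04, N-05, N-07 (subtract circle equations pairwise → linear system) gives (x, y) ≈ (27.3, -57.8).
Distances from that point to each station vs reported:
  N-04: calculated 191.6 vs reported 191.8 → residual 0.2 km
  N-05: calculated 123.4 vs reported 123.6 → residual 0.2 km
  N-06: calculated 186.2 vs reported 229.0 → residual 42.8 km
  N-07: calculated 137.1 vs reported 137.3 → residual 0.2 km
N-04, N-05, N-07 are mutually consistent (residuals ≈ 0); N-06 is off by 42.8 km.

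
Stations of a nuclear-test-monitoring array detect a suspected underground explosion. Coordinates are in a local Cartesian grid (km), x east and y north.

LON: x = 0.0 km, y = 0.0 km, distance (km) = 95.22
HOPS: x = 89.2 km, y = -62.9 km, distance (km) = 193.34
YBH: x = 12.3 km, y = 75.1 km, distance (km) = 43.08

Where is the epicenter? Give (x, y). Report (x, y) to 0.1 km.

Circle about each station: x² + y² = 95.22²; (x − 89.2)² + (y + 62.9)² = 193.34²; (x − 12.3)² + (y − 75.1)² = 43.08².
Subtracting pairs of circle equations eliminates x²+y² and gives linear equations (the radical axes):
178.4 x − 125.8 y = -16400.46
24.6 x + 150.2 y = 13002.26
Solving the 2×2 system: x ≈ -27.7, y ≈ 91.1 km.
Check against LON (with the unrounded x, y): √(x²+y²) = 95.22 ≈ 95.22 km. ✓

x ≈ -27.7 km, y ≈ 91.1 km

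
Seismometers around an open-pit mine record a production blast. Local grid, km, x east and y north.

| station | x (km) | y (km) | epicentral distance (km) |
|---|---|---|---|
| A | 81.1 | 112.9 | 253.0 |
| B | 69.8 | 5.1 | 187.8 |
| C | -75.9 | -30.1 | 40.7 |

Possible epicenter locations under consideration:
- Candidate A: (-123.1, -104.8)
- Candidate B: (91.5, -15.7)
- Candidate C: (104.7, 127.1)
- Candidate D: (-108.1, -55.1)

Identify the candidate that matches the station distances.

For each candidate, compare |candidate − station| to the reported distance:
Candidate A: residuals A 45.5, B 34.2, C 47.7 → max 47.7 km
Candidate B: residuals A 124.0, B 157.7, C 127.3 → max 157.7 km
Candidate C: residuals A 225.5, B 60.9, C 198.7 → max 225.5 km
Candidate D: residuals A 0.0, B 0.0, C 0.1 → max 0.1 km
Only Candidate D has all residuals ≈ 0.

Candidate D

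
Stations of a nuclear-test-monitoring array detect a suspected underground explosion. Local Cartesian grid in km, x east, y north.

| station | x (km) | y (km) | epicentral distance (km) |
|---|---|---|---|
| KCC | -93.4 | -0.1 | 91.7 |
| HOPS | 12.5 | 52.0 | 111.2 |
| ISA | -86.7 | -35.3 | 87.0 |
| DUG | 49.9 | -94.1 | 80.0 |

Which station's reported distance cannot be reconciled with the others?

Solve using three stations at a time. Using KCC, HOPS, DUG (subtract circle equations pairwise → linear system) gives (x, y) ≈ (-19.6, -54.5).
Distances from that point to each station vs reported:
  KCC: calculated 91.7 vs reported 91.7 → residual 0.0 km
  HOPS: calculated 111.2 vs reported 111.2 → residual 0.0 km
  ISA: calculated 69.8 vs reported 87.0 → residual 17.2 km
  DUG: calculated 80.0 vs reported 80.0 → residual 0.0 km
KCC, HOPS, DUG are mutually consistent (residuals ≈ 0); ISA is off by 17.2 km.

ISA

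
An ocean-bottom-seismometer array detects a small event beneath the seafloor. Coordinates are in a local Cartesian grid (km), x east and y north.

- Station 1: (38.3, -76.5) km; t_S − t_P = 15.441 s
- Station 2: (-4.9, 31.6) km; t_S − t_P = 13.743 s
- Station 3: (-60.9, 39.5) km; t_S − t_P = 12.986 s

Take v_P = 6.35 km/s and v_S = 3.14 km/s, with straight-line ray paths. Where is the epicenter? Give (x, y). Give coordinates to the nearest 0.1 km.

(-50.6, -40.5)

Distance from S−P lag: d = Δt · v_P v_S / (v_P − v_S) = Δt · (6.35·3.14)/(6.35−3.14) ≈ 6.2115·Δt.
So d_Station 1 = 95.91, d_Station 2 = 85.37, d_Station 3 = 80.66 km.
Circle about each station: (x − 38.3)² + (y + 76.5)² = 95.91²; (x + 4.9)² + (y − 31.6)² = 85.37²; (x + 60.9)² + (y − 39.5)² = 80.66².
Subtracting the Station 1 equation from the Station 2 and Station 3 equations removes the quadratic terms:
-86.4 x + 216.2 y = -4385.88
-198.4 x + 232.0 y = 642.61
Solving the 2×2 system: x ≈ -50.6, y ≈ -40.5 km.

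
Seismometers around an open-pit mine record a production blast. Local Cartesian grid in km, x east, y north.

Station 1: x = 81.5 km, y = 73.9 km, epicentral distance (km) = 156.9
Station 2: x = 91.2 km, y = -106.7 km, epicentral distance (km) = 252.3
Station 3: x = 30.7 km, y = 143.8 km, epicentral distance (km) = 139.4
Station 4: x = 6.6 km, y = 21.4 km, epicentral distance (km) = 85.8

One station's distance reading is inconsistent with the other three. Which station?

Station 2

Solve using three stations at a time. Using Station 1, Station 3, Station 4 (subtract circle equations pairwise → linear system) gives (x, y) ≈ (-73.8, 51.5).
Distances from that point to each station vs reported:
  Station 1: calculated 157.0 vs reported 156.9 → residual 0.1 km
  Station 2: calculated 228.6 vs reported 252.3 → residual 23.7 km
  Station 3: calculated 139.5 vs reported 139.4 → residual 0.1 km
  Station 4: calculated 85.9 vs reported 85.8 → residual 0.1 km
Station 1, Station 3, Station 4 are mutually consistent (residuals ≈ 0); Station 2 is off by 23.7 km.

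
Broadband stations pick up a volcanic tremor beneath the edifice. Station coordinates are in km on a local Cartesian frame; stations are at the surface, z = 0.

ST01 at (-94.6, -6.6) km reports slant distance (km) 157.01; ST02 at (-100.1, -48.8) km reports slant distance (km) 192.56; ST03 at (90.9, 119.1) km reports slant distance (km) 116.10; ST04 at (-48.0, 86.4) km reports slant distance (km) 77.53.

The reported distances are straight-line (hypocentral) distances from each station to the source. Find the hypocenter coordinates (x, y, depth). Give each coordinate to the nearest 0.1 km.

Each station gives a sphere (x−x_i)² + (y−y_i)² + z² = d_i² (stations at z=0).
Subtracting the ST01 sphere from ST02 and ST03: z² cancels, leaving linear equations in x and y:
-11.0 x − 84.4 y = -9018.48
371.0 x + 251.4 y = 24627.83
Solving: x ≈ -6.609, y ≈ 107.715 km (keep extra digits for the depth step; rounded: -6.6, 107.7).
Then from the ST01 sphere: z² = 157.01² − (x + 94.6)² − (y + 6.6)² with x = -6.609, y = 107.715, so z ≈ 61.982 ≈ 62.0 km.

(-6.6, 107.7, 62.0)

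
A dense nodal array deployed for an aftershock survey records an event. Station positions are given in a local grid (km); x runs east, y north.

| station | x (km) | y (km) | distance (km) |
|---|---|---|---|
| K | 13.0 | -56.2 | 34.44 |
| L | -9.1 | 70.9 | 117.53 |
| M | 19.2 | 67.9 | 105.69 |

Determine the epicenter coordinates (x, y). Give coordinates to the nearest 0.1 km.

40.6 km east, -35.6 km north

Circle about each station: (x − 13.0)² + (y + 56.2)² = 34.44²; (x + 9.1)² + (y − 70.9)² = 117.53²; (x − 19.2)² + (y − 67.9)² = 105.69².
Subtracting the K equation from the L and M equations removes the quadratic terms:
-44.2 x + 254.2 y = -10845.01
12.4 x + 248.2 y = -8332.65
Solving the 2×2 system: x ≈ 40.6, y ≈ -35.6 km.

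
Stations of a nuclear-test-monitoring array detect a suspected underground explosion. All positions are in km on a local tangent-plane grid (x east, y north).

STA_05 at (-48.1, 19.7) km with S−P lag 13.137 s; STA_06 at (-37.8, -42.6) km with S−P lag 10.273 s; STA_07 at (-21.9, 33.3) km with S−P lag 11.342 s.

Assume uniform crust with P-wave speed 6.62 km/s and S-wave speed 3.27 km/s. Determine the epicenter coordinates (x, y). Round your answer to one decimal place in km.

(25.5, -22.6)

Distance from S−P lag: d = Δt · v_P v_S / (v_P − v_S) = Δt · (6.62·3.27)/(6.62−3.27) ≈ 6.4619·Δt.
So d_STA_05 = 84.89, d_STA_06 = 66.38, d_STA_07 = 73.29 km.
Circle about each station: (x + 48.1)² + (y − 19.7)² = 84.89²; (x + 37.8)² + (y + 42.6)² = 66.38²; (x + 21.9)² + (y − 33.3)² = 73.29².
Subtracting pairs of circle equations eliminates x²+y² and gives linear equations (the radical axes):
20.6 x − 124.6 y = 3341.91
52.4 x + 27.2 y = 721.69
Solving the 2×2 system: x ≈ 25.5, y ≈ -22.6 km.
Check against STA_05 (with the unrounded x, y): √((x + 48.1)²+(y − 19.7)²) = 84.90 ≈ 84.89 km. ✓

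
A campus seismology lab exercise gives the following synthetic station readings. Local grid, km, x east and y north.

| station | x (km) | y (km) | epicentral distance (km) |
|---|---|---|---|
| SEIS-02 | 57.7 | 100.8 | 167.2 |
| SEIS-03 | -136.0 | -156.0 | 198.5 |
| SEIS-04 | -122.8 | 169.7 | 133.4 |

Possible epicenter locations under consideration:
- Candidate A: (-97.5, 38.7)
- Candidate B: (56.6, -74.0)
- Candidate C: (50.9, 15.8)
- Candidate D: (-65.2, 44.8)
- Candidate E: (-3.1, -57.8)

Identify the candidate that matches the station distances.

For each candidate, compare |candidate − station| to the reported distance:
Candidate A: residuals SEIS-02 0.0, SEIS-03 0.0, SEIS-04 0.0 → max 0.0 km
Candidate B: residuals SEIS-02 7.6, SEIS-03 10.8, SEIS-04 169.2 → max 169.2 km
Candidate C: residuals SEIS-02 81.9, SEIS-03 55.4, SEIS-04 98.7 → max 98.7 km
Candidate D: residuals SEIS-02 32.1, SEIS-03 14.4, SEIS-04 4.1 → max 32.1 km
Candidate E: residuals SEIS-02 2.7, SEIS-03 33.3, SEIS-04 123.7 → max 123.7 km
Only Candidate A has all residuals ≈ 0.

Candidate A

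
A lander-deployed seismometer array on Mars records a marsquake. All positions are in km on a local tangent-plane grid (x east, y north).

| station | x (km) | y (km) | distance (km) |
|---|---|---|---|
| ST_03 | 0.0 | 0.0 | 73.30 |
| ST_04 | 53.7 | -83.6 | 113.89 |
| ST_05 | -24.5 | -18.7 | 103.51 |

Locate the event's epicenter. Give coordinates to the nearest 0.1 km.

67.1 km east, 29.5 km north

Circle about each station: x² + y² = 73.30²; (x − 53.7)² + (y + 83.6)² = 113.89²; (x + 24.5)² + (y + 18.7)² = 103.51².
Subtracting the ST_03 equation from the ST_04 and ST_05 equations removes the quadratic terms:
107.4 x − 167.2 y = 2274.61
-49.0 x − 37.4 y = -4391.49
Solving the 2×2 system: x ≈ 67.1, y ≈ 29.5 km.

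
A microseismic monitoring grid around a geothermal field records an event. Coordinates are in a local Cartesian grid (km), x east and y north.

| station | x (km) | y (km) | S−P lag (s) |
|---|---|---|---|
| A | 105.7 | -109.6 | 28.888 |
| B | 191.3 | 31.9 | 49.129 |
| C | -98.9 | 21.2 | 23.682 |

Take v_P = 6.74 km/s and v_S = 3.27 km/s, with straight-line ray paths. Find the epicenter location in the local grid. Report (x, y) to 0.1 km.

(-76.9, -127.6)

Distance from S−P lag: d = Δt · v_P v_S / (v_P − v_S) = Δt · (6.74·3.27)/(6.74−3.27) ≈ 6.3515·Δt.
So d_A = 183.48, d_B = 312.04, d_C = 150.42 km.
Circle about each station: (x − 105.7)² + (y + 109.6)² = 183.48²; (x − 191.3)² + (y − 31.9)² = 312.04²; (x + 98.9)² + (y − 21.2)² = 150.42².
Subtracting the A equation from the B and C equations removes the quadratic terms:
171.2 x + 283.0 y = -49275.40
-409.2 x + 261.6 y = -1915.27
Solving the 2×2 system: x ≈ -76.9, y ≈ -127.6 km.
Check against A (with the unrounded x, y): √((x − 105.7)²+(y + 109.6)²) = 183.48 ≈ 183.48 km. ✓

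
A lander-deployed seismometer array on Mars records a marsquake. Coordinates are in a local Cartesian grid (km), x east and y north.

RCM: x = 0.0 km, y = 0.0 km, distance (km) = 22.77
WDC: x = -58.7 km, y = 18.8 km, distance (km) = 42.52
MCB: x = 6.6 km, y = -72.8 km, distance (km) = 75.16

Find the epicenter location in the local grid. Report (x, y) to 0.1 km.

Circle about each station: x² + y² = 22.77²; (x + 58.7)² + (y − 18.8)² = 42.52²; (x − 6.6)² + (y + 72.8)² = 75.16².
Subtracting pairs of circle equations eliminates x²+y² and gives linear equations (the radical axes):
-117.4 x + 37.6 y = 2509.65
13.2 x − 145.6 y = 212.85
Solving the 2×2 system: x ≈ -22.5, y ≈ -3.5 km.

x ≈ -22.5 km, y ≈ -3.5 km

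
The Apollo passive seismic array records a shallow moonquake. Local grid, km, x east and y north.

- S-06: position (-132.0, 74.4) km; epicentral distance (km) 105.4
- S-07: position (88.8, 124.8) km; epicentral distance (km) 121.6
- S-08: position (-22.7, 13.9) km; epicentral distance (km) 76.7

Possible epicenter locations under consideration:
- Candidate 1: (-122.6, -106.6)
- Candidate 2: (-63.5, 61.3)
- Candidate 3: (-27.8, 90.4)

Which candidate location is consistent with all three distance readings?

Candidate 3

For each candidate, compare |candidate − station| to the reported distance:
Candidate 1: residuals S-06 75.8, S-07 191.8, S-08 79.8 → max 191.8 km
Candidate 2: residuals S-06 35.7, S-07 43.4, S-08 14.2 → max 43.4 km
Candidate 3: residuals S-06 0.0, S-07 0.0, S-08 0.0 → max 0.0 km
Only Candidate 3 has all residuals ≈ 0.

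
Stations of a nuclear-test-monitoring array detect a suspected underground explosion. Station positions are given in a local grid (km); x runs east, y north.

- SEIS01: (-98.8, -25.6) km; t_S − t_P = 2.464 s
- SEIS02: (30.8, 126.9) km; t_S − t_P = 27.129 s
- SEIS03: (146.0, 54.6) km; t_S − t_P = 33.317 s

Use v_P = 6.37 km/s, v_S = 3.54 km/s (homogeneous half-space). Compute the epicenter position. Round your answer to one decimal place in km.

Distance from S−P lag: d = Δt · v_P v_S / (v_P − v_S) = Δt · (6.37·3.54)/(6.37−3.54) ≈ 7.9681·Δt.
So d_SEIS01 = 19.63, d_SEIS02 = 216.17, d_SEIS03 = 265.47 km.
Circle about each station: (x + 98.8)² + (y + 25.6)² = 19.63²; (x − 30.8)² + (y − 126.9)² = 216.17²; (x − 146.0)² + (y − 54.6)² = 265.47².
Subtracting the SEIS01 equation from the SEIS02 and SEIS03 equations removes the quadratic terms:
259.2 x + 305.0 y = -39708.68
489.6 x + 160.4 y = -56208.62
Solving the 2×2 system: x ≈ -100.0, y ≈ -45.2 km.
Check against SEIS01 (with the unrounded x, y): √((x + 98.8)²+(y + 25.6)²) = 19.65 ≈ 19.63 km. ✓

x ≈ -100.0 km, y ≈ -45.2 km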